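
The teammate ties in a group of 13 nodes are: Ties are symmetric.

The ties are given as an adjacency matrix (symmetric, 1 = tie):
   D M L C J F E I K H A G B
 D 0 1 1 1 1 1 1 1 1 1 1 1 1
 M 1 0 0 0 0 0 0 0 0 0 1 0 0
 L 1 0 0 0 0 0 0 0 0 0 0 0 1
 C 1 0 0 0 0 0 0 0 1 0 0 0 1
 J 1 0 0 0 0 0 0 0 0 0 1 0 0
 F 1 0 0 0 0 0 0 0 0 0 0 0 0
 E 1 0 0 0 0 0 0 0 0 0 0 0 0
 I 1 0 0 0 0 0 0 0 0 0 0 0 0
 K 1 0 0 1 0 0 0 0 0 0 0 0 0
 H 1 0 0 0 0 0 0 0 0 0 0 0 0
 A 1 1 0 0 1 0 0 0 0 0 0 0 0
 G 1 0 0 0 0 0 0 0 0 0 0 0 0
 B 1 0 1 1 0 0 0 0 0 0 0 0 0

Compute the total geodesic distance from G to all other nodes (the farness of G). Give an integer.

23

Distances from G: A:2, B:2, C:2, D:1, E:2, F:2, H:2, I:2, J:2, K:2, L:2, M:2.
Sum = 2 + 2 + 2 + 1 + 2 + 2 + 2 + 2 + 2 + 2 + 2 + 2 = 23.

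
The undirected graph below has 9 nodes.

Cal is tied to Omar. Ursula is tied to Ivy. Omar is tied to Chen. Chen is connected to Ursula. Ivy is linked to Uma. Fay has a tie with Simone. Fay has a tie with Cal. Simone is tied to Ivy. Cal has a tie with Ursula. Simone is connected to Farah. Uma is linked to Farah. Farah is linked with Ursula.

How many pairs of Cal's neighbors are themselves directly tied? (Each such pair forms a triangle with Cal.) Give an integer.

Cal's neighbors are Fay, Omar, and Ursula, but none of them are tied to each other, so no triangle contains Cal.

0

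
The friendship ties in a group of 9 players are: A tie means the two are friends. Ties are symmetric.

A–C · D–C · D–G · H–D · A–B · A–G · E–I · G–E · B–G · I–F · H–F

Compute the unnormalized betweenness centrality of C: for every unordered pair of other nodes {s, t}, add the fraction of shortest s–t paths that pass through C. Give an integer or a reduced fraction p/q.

Pairs whose geodesics pass through C — A–F: 1/3; A–H: 1/2; A–D: 1/2.
All other pairs contribute 0.
Summing the contributions gives betweenness(C) = 4/3.

4/3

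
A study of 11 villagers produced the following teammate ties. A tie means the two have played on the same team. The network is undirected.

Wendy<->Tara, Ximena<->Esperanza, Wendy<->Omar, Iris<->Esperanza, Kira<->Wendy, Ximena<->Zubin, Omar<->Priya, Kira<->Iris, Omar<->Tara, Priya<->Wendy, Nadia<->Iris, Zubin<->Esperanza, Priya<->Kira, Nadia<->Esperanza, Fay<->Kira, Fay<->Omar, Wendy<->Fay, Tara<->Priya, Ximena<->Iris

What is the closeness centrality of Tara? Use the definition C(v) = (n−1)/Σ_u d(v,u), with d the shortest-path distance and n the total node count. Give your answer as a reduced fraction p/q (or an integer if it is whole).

Distances from Tara: Esperanza:4, Fay:2, Iris:3, Kira:2, Nadia:4, Omar:1, Priya:1, Wendy:1, Ximena:4, Zubin:5. Sum = 27.
n = 11, so closeness = 10/27.

10/27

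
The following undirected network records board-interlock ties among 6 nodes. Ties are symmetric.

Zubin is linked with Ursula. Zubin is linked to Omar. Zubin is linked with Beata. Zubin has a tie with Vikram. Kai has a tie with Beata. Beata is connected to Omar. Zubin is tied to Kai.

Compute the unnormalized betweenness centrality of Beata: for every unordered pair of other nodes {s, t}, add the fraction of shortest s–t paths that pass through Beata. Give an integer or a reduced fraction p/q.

1/2

Pairs whose geodesics pass through Beata — Omar–Kai: 1/2.
All other pairs contribute 0.
Summing the contributions gives betweenness(Beata) = 1/2.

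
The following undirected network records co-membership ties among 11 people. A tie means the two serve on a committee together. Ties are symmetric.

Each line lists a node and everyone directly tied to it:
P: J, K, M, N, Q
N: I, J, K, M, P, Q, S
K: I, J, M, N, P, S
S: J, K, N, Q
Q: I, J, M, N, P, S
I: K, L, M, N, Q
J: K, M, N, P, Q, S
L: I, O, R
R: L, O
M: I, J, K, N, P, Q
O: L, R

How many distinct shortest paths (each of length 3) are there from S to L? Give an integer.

3

The shortest distance is 3. The length-3 paths are: S–Q–I–L; S–K–I–L; S–N–I–L.
That gives 3 distinct shortest paths.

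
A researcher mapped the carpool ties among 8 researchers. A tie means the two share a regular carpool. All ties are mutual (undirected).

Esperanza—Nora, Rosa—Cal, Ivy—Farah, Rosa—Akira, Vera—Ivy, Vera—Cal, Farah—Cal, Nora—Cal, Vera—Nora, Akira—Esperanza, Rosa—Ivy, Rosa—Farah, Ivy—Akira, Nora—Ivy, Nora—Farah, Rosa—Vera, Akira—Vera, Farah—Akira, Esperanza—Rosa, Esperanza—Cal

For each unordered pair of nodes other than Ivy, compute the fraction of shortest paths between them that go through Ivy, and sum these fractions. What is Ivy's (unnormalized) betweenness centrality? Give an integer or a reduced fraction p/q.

13/20

Pairs whose geodesics pass through Ivy — Akira–Nora: 1/4; Nora–Rosa: 1/5; Vera–Farah: 1/5.
All other pairs contribute 0.
Summing the contributions gives betweenness(Ivy) = 13/20.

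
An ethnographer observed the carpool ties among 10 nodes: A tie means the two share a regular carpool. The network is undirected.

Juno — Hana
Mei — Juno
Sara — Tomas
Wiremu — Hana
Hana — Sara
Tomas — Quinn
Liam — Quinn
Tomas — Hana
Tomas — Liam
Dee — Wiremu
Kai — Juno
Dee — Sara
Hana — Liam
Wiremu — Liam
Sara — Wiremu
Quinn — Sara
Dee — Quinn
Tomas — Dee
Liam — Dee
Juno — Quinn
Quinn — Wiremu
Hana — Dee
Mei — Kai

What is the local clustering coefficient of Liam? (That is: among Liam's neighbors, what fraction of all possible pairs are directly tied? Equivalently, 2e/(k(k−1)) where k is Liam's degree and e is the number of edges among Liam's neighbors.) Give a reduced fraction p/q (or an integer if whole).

4/5

Liam's neighbors: Dee, Hana, Quinn, Tomas, and Wiremu (k = 5).
Possible neighbor pairs: C(5,2) = 10. Edges among them: Dee–Hana, Dee–Quinn, Dee–Tomas, Dee–Wiremu, Hana–Tomas, Hana–Wiremu, Quinn–Tomas, Quinn–Wiremu → e = 8.
Clustering(Liam) = 8/10 = 4/5.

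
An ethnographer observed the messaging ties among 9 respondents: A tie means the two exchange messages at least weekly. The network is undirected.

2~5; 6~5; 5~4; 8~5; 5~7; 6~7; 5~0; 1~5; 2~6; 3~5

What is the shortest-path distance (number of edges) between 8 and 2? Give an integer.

2

One shortest route is 8 – 5 – 2, which uses 2 edges, and 8 and 2 are not directly tied, so nothing shorter exists. So d(8,2) = 2.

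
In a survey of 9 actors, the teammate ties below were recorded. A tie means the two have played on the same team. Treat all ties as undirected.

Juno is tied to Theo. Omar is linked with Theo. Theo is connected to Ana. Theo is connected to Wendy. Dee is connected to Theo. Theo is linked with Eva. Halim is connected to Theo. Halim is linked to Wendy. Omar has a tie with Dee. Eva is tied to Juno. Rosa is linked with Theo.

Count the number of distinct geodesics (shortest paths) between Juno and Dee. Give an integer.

The shortest distance is 2, and the only length-2 path is Juno–Theo–Dee. So there is exactly 1 shortest path.

1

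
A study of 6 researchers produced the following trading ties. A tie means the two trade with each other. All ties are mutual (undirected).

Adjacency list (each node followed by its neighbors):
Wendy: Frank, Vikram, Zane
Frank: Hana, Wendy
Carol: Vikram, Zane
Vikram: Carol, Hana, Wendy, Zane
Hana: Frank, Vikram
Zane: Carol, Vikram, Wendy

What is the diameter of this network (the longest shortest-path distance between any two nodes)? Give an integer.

Eccentricity of each node (its greatest distance to any other): Carol:3, Frank:3, Hana:2, Vikram:2, Wendy:2, Zane:2.
The maximum eccentricity is 3, realized for instance by the pair Carol–Frank via Carol – Zane – Wendy – Frank. So the diameter is 3.

3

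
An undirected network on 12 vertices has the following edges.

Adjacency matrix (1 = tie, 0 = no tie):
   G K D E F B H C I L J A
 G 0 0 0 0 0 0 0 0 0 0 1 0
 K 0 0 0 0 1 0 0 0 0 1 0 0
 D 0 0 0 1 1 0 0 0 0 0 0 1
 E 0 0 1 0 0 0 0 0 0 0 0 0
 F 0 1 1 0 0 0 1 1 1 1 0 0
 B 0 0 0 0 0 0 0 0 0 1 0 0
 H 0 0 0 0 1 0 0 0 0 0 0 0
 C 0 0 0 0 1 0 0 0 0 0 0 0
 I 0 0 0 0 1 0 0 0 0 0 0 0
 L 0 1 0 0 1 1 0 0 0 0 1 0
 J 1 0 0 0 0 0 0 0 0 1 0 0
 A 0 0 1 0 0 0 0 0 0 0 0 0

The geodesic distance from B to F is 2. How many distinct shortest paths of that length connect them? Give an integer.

The shortest distance is 2, and the only length-2 path is B–L–F. So there is exactly 1 shortest path.

1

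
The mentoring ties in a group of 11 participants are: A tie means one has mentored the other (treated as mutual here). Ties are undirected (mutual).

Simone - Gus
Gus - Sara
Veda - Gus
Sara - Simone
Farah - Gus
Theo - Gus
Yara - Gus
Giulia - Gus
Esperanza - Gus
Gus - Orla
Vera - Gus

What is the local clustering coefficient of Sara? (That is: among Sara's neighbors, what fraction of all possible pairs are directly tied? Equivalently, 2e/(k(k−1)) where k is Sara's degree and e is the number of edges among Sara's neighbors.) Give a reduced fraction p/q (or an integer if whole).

Sara's neighbors: Gus and Simone (k = 2).
Possible neighbor pairs: C(2,2) = 1. Edges among them: Gus–Simone → e = 1.
Clustering(Sara) = 1/1.

1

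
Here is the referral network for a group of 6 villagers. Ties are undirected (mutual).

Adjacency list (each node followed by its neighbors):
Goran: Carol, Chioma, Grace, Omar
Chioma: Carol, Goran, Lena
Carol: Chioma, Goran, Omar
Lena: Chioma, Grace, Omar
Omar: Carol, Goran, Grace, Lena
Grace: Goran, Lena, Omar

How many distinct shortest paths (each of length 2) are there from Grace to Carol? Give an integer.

The shortest distance is 2. The length-2 paths are: Grace–Omar–Carol; Grace–Goran–Carol.
That gives 2 distinct shortest paths.

2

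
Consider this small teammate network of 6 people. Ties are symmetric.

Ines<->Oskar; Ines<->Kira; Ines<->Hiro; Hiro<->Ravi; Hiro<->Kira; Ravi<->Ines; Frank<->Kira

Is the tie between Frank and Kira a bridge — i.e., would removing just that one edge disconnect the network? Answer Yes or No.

Without the Frank–Kira edge there is no alternate route between Frank and Kira, so the network disconnects. It is a bridge.

Yes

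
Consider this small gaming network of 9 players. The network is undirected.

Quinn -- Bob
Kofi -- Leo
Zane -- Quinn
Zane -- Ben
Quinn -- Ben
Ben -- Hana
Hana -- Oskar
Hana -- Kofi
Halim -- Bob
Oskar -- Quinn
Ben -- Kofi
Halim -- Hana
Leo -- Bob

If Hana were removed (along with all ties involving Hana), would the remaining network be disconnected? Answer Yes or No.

Even without Hana, every remaining node can still reach every other (the residual graph is connected), so Hana is not a cut vertex.

No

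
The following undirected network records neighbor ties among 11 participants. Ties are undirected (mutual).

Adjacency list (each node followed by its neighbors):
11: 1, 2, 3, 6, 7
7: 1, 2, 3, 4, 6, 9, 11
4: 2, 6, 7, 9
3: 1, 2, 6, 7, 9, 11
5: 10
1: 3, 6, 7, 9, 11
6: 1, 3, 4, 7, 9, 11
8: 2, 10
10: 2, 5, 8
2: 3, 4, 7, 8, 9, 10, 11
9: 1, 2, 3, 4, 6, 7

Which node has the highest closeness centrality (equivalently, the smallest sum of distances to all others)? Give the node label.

2

Farness (sum of distances to all others) for each node — 1:19, 2:13, 3:15, 4:17, 5:28, 6:18, 7:14, 8:20, 9:15, 10:19, 11:16.
The smallest farness is 13, for 2, so 2 has the highest closeness.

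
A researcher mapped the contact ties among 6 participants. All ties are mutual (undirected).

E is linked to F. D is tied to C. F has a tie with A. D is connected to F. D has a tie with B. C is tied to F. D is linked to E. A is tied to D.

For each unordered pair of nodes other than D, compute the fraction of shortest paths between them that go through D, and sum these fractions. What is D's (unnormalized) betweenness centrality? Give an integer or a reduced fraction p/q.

11/2

Pairs whose geodesics pass through D — B–E: 1; B–A: 1; B–C: 1; B–F: 1; E–A: 1/2; E–C: 1/2; A–C: 1/2.
All other pairs contribute 0.
Summing the contributions gives betweenness(D) = 11/2.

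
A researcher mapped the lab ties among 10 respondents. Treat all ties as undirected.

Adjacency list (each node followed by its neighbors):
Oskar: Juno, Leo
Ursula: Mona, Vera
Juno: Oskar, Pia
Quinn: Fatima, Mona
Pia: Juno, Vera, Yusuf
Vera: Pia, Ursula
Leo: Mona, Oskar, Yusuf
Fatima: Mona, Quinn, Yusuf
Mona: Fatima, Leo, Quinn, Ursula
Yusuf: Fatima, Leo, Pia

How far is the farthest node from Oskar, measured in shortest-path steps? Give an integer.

Distances from Oskar: Fatima:3, Juno:1, Leo:1, Mona:2, Pia:2, Quinn:3, Ursula:3, Vera:3, Yusuf:2.
The largest is 3 (to Fatima, Quinn, Ursula, and Vera), so the eccentricity of Oskar is 3.

3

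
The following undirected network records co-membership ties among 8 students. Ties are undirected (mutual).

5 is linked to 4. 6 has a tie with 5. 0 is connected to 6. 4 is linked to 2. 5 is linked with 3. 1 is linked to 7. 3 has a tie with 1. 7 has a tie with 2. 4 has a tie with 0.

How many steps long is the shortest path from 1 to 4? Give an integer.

One shortest route is 1 – 7 – 2 – 4, which uses 3 edges, and at distance 2 from 1 we only reach {2, 5}, which does not include 4. So d(1,4) = 3.

3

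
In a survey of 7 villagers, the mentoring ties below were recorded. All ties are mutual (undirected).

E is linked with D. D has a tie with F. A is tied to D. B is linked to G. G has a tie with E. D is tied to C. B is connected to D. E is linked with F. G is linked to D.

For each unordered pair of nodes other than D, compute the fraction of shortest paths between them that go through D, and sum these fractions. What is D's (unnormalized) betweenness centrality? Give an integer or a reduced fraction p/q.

11

Pairs whose geodesics pass through D — G–A: 1; G–C: 1; G–F: 1/2; A–C: 1; A–B: 1; A–E: 1; A–F: 1; C–B: 1; C–E: 1; C–F: 1; B–E: 1/2; B–F: 1.
All other pairs contribute 0.
Summing the contributions gives betweenness(D) = 11.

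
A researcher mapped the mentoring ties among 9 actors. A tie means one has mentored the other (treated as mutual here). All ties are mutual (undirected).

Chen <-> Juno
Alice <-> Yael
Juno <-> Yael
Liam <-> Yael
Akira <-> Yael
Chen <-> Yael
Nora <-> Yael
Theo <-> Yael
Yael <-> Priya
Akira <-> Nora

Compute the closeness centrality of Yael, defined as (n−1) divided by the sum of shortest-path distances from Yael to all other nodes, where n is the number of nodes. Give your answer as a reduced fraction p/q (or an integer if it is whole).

Distances from Yael: Akira:1, Alice:1, Chen:1, Juno:1, Liam:1, Nora:1, Priya:1, Theo:1. Sum = 8.
n = 9, so closeness = 8/8 = 1.

1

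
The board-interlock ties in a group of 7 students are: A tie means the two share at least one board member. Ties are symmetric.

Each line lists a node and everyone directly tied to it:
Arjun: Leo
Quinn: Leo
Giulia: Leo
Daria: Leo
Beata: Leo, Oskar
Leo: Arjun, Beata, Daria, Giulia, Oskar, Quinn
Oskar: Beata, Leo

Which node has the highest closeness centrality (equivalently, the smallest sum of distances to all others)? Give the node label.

Leo

Farness (sum of distances to all others) for each node — Arjun:11, Beata:10, Daria:11, Giulia:11, Leo:6, Oskar:10, Quinn:11.
The smallest farness is 6, for Leo, so Leo has the highest closeness.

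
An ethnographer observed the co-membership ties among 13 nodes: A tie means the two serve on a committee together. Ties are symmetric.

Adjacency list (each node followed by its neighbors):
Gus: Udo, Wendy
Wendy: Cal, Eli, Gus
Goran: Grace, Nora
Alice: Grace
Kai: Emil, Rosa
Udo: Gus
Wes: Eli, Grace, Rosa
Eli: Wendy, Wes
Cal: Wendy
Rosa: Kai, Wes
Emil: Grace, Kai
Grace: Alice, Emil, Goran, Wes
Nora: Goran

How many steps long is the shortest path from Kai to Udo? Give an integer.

6

One shortest route is Kai – Rosa – Wes – Eli – Wendy – Gus – Udo, which uses 6 edges, and at distance 5 from Kai we only reach {Cal, Gus}, which does not include Udo. So d(Kai,Udo) = 6.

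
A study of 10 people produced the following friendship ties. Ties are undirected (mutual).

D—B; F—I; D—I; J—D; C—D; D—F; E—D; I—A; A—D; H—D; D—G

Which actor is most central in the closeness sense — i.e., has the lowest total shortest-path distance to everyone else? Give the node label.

Farness (sum of distances to all others) for each node — A:16, B:17, C:17, D:9, E:17, F:16, G:17, H:17, I:15, J:17.
The smallest farness is 9, for D, so D has the highest closeness.

D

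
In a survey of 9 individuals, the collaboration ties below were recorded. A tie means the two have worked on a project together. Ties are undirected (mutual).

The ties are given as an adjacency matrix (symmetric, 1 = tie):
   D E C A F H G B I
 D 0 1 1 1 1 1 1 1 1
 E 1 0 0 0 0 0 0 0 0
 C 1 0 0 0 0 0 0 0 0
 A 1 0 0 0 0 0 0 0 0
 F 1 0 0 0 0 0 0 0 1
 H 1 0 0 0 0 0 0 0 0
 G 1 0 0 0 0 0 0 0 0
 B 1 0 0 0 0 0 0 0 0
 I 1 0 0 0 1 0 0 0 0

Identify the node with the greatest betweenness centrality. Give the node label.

Unnormalized betweenness of each node: A:0, B:0, C:0, D:27, E:0, F:0, G:0, H:0, I:0.
D has the largest value, 27, making it the main broker — the node through which the most shortest paths run.

D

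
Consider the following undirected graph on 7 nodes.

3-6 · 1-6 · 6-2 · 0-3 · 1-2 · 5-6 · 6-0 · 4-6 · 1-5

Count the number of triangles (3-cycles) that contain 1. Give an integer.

1's neighbors: 2, 5, and 6.
Neighbor pairs that are themselves tied: 1–2–6; 1–5–6. Each forms one triangle with 1, for 2 in total.

2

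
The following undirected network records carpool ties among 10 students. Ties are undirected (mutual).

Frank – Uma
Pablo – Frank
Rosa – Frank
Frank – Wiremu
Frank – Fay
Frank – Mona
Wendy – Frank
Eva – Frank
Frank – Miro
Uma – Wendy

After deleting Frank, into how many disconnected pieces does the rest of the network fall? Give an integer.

8

Without Frank, the remaining ties split the others into: {Pablo}; {Mona}; {Fay}; {Miro}; {Wiremu}; {Uma, Wendy}; {Rosa}; {Eva}.
That's 8 separate components.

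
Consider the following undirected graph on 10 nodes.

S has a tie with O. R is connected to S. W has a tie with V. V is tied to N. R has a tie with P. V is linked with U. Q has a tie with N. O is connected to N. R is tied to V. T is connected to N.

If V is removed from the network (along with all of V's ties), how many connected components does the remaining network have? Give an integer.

3

Without V, the remaining ties split the others into: {N, O, P, Q, R, S, T}; {U}; {W}.
That's 3 separate components.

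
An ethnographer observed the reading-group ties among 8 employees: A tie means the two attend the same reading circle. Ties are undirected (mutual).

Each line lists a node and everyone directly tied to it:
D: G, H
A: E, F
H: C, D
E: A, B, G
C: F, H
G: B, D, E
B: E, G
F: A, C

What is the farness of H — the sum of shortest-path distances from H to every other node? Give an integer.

15

Distances from H: A:3, B:3, C:1, D:1, E:3, F:2, G:2.
Sum = 3 + 3 + 1 + 1 + 3 + 2 + 2 = 15.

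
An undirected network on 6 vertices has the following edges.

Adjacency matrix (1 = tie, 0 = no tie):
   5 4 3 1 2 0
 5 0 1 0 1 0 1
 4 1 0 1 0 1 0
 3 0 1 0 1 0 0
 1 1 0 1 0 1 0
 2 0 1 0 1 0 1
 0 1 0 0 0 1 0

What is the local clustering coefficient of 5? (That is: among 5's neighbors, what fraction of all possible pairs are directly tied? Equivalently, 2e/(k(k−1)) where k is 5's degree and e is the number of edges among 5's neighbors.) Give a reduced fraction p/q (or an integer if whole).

0

5's neighbors: 0, 1, and 4 (k = 3).
Possible neighbor pairs: C(3,2) = 3. Edges among them: none → e = 0.
Clustering(5) = 0/3 = 0.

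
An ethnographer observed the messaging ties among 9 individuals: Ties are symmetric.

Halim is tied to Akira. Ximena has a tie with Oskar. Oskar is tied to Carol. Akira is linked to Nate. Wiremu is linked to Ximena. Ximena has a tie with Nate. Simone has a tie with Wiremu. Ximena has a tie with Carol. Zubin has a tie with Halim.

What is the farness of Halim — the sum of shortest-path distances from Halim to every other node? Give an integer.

24

Distances from Halim: Akira:1, Carol:4, Nate:2, Oskar:4, Simone:5, Wiremu:4, Ximena:3, Zubin:1.
Sum = 1 + 4 + 2 + 4 + 5 + 4 + 3 + 1 = 24.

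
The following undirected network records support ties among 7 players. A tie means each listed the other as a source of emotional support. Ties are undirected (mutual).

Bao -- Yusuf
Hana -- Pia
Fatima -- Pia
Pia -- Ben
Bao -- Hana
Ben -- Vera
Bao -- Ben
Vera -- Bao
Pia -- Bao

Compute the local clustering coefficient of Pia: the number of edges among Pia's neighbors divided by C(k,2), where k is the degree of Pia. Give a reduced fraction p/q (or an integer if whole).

1/3

Pia's neighbors: Bao, Ben, Fatima, and Hana (k = 4).
Possible neighbor pairs: C(4,2) = 6. Edges among them: Bao–Ben, Bao–Hana → e = 2.
Clustering(Pia) = 2/6 = 1/3.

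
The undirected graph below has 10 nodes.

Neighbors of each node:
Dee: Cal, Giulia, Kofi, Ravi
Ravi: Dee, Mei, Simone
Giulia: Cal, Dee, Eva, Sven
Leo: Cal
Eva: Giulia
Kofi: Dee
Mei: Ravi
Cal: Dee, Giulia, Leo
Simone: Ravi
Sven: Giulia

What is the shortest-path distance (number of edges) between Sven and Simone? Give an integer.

4

One shortest route is Sven – Giulia – Dee – Ravi – Simone, which uses 4 edges, and at distance 3 from Sven we only reach {Kofi, Leo, Ravi}, which does not include Simone. So d(Sven,Simone) = 4.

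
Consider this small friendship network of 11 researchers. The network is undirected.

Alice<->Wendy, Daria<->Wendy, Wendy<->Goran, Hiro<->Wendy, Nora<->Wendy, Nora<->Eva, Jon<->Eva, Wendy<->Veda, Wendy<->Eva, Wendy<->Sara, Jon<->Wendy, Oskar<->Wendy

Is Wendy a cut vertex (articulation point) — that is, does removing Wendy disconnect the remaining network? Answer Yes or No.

Removing Wendy leaves {Alice} with no path to {Goran}, so the network splits into 8 components. Wendy is a cut vertex.

Yes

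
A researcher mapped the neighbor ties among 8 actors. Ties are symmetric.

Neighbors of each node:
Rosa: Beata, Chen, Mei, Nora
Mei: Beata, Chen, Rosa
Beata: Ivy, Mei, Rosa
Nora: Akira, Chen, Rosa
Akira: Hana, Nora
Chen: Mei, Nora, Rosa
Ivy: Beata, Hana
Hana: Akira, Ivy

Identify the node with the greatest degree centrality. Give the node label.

Degrees — Akira:2, Beata:3, Chen:3, Hana:2, Ivy:2, Mei:3, Nora:3, Rosa:4.
The maximum is 4, attained only by Rosa.

Rosa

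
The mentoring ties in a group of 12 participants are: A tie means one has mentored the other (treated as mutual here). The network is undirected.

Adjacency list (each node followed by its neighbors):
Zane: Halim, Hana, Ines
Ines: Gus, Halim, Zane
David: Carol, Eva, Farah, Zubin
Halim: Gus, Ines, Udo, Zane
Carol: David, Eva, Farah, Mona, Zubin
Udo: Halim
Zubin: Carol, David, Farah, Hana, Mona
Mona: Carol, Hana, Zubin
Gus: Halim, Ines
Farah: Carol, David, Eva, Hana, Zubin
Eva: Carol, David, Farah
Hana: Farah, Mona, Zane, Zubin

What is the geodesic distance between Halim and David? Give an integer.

4

One shortest route is Halim – Zane – Hana – Zubin – David, which uses 4 edges, and at distance 3 from Halim we only reach {Farah, Mona, Zubin}, which does not include David. So d(Halim,David) = 4.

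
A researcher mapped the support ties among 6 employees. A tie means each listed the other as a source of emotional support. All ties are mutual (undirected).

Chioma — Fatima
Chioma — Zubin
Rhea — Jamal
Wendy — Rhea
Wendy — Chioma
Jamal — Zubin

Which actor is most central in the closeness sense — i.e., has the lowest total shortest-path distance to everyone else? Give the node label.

Chioma

Farness (sum of distances to all others) for each node — Chioma:7, Fatima:11, Jamal:9, Rhea:9, Wendy:8, Zubin:8.
The smallest farness is 7, for Chioma, so Chioma has the highest closeness.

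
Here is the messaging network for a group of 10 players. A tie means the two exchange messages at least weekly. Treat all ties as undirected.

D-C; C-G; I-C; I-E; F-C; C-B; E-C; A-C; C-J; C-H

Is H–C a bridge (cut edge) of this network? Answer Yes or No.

Yes

Without the H–C edge there is no alternate route between H and C, so the network disconnects. It is a bridge.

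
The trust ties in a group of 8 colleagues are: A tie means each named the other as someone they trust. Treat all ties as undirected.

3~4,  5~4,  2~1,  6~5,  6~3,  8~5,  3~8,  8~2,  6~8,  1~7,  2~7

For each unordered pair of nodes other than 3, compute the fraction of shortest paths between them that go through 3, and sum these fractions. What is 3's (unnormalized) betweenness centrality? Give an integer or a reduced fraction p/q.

5/2

Pairs whose geodesics pass through 3 — 2–4: 1/2; 7–4: 1/2; 1–4: 1/2; 4–8: 1/2; 4–6: 1/2.
All other pairs contribute 0.
Summing the contributions gives betweenness(3) = 5/2.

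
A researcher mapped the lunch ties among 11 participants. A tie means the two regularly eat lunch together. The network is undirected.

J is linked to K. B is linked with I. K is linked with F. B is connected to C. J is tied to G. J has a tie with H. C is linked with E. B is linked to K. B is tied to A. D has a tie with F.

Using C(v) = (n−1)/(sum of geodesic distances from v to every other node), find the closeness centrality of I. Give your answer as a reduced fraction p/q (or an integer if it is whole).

Distances from I: A:2, B:1, C:2, D:4, E:3, F:3, G:4, H:4, J:3, K:2. Sum = 28.
n = 11, so closeness = 10/28 = 5/14.

5/14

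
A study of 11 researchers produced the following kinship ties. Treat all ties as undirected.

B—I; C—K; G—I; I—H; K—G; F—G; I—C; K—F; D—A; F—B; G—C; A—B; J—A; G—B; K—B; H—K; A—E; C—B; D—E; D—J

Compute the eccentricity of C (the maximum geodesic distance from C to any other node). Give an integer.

Distances from C: A:2, B:1, D:3, E:3, F:2, G:1, H:2, I:1, J:3, K:1.
The largest is 3 (to E, J, and D), so the eccentricity of C is 3.

3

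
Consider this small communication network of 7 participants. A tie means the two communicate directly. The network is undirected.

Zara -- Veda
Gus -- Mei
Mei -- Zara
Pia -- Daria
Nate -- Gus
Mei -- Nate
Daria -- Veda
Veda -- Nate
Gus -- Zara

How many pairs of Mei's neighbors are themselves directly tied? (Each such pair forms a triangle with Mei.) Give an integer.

Mei's neighbors: Gus, Nate, and Zara.
Neighbor pairs that are themselves tied: Mei–Gus–Nate; Mei–Gus–Zara. Each forms one triangle with Mei, for 2 in total.

2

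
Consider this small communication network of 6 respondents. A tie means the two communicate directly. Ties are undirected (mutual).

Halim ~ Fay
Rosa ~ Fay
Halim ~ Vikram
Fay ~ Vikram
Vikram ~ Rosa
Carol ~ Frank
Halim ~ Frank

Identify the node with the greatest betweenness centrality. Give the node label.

Halim

Unnormalized betweenness of each node: Carol:0, Fay:3/2, Frank:4, Halim:6, Rosa:0, Vikram:3/2.
Halim has the largest value, 6, making it the main broker — the node through which the most shortest paths run.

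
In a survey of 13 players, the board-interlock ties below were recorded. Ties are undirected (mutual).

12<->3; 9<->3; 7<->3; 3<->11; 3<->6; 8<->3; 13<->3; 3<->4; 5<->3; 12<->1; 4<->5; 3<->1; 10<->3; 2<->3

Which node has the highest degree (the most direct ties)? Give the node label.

3

Degrees — 1:2, 2:1, 3:12, 4:2, 5:2, 6:1, 7:1, 8:1, 9:1, 10:1, 11:1, 12:2, 13:1.
The maximum is 12, attained only by 3.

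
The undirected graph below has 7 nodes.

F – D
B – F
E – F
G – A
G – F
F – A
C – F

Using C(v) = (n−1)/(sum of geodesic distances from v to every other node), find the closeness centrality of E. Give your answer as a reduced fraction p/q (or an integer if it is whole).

Distances from E: A:2, B:2, C:2, D:2, F:1, G:2. Sum = 11.
n = 7, so closeness = 6/11.

6/11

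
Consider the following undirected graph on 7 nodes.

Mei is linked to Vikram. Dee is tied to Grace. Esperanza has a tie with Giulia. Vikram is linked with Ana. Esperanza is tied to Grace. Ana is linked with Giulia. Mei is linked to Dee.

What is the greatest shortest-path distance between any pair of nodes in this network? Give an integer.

3

Eccentricity of each node (its greatest distance to any other): Ana:3, Dee:3, Esperanza:3, Giulia:3, Grace:3, Mei:3, Vikram:3.
The maximum eccentricity is 3, realized for instance by the pair Vikram–Grace via Vikram – Mei – Dee – Grace. So the diameter is 3.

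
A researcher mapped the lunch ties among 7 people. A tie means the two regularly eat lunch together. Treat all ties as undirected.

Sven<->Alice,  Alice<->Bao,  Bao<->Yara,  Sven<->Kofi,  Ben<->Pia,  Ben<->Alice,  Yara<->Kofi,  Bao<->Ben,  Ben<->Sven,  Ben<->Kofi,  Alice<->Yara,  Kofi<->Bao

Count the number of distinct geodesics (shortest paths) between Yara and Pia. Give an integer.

The shortest distance is 3. The length-3 paths are: Yara–Bao–Ben–Pia; Yara–Alice–Ben–Pia; Yara–Kofi–Ben–Pia.
That gives 3 distinct shortest paths.

3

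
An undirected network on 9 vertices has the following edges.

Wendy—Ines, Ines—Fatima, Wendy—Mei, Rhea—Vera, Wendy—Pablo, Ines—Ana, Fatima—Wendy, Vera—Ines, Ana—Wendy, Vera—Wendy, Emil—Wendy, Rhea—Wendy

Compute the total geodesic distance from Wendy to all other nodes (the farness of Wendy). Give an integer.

Distances from Wendy: Ana:1, Emil:1, Fatima:1, Ines:1, Mei:1, Pablo:1, Rhea:1, Vera:1.
Sum = 1 + 1 + 1 + 1 + 1 + 1 + 1 + 1 = 8.

8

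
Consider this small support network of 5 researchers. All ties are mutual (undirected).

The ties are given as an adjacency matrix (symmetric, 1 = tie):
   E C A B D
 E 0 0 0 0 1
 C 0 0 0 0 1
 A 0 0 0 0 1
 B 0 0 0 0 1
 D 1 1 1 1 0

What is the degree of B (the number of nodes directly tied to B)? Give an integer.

1

B is directly tied to D. That is 1 neighbor, so the degree of B is 1.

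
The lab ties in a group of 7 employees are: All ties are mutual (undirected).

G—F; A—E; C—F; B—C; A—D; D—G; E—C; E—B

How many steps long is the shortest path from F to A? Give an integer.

One shortest route is F – G – D – A, which uses 3 edges, and at distance 2 from F we only reach {B, D, E}, which does not include A. So d(F,A) = 3.

3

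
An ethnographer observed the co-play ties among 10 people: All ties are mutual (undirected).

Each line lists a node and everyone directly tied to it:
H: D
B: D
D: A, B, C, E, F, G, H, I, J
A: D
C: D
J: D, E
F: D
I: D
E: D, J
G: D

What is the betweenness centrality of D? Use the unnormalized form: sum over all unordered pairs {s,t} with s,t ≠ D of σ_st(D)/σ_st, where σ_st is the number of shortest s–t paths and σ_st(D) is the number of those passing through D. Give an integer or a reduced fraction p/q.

Pairs whose geodesics pass through D — A–I: 1; A–B: 1; A–J: 1; A–F: 1; A–C: 1; A–H: 1; A–G: 1; A–E: 1; I–B: 1; I–J: 1; I–F: 1; I–C: 1; I–H: 1; I–G: 1 … (+21 more pairs).
All other pairs contribute 0.
Summing the contributions gives betweenness(D) = 35.

35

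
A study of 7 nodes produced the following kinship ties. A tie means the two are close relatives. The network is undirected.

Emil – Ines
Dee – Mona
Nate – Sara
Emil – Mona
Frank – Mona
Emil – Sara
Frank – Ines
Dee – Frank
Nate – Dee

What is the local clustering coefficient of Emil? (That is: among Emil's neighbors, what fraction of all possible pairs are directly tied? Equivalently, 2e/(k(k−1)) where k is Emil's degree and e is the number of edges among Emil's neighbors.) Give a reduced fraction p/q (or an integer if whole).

Emil's neighbors: Ines, Mona, and Sara (k = 3).
Possible neighbor pairs: C(3,2) = 3. Edges among them: none → e = 0.
Clustering(Emil) = 0/3 = 0.

0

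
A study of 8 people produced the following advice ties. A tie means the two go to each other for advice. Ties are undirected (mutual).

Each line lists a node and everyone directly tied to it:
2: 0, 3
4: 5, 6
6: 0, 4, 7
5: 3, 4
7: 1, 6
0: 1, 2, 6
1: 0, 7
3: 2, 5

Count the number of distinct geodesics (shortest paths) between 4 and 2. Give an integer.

2

The shortest distance is 3. The length-3 paths are: 4–6–0–2; 4–5–3–2.
That gives 2 distinct shortest paths.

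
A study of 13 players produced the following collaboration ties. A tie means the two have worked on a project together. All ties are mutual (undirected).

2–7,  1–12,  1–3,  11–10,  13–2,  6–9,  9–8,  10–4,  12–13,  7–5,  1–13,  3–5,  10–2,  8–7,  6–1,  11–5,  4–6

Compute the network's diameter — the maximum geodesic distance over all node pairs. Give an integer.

4

Eccentricity of each node (its greatest distance to any other): 1:3, 2:3, 3:3, 4:3, 5:3, 6:3, 7:3, 8:4, 9:4, 10:3, 11:4, 12:4, 13:3.
The maximum eccentricity is 4, realized for instance by the pair 12–11 via 12 – 1 – 3 – 5 – 11. So the diameter is 4.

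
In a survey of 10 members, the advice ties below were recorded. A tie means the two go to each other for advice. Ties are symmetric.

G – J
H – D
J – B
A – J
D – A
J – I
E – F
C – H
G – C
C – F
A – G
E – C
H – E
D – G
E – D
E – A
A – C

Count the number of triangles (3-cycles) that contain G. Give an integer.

G's neighbors: A, C, D, and J.
Neighbor pairs that are themselves tied: G–A–C; G–A–D; G–A–J. Each forms one triangle with G, for 3 in total.

3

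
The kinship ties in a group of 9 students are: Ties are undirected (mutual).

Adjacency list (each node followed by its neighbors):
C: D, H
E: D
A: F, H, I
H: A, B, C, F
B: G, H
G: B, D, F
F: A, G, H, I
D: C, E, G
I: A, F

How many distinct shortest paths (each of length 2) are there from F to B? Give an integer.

The shortest distance is 2. The length-2 paths are: F–G–B; F–H–B.
That gives 2 distinct shortest paths.

2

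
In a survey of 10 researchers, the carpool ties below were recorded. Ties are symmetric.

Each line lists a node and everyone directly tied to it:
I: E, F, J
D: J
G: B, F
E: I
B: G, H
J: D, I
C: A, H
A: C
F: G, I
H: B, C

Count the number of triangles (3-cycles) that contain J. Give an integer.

0

J's neighbors are D and I, but none of them are tied to each other, so no triangle contains J.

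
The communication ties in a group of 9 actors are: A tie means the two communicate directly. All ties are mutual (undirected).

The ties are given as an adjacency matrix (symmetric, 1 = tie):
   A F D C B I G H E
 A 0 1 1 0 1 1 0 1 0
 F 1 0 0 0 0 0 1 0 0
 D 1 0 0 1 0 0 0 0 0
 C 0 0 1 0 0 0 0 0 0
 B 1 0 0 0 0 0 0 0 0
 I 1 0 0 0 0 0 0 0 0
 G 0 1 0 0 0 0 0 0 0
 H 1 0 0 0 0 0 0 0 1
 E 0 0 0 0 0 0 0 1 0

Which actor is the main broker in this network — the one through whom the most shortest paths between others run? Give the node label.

Unnormalized betweenness of each node: A:25, B:0, C:0, D:7, E:0, F:7, G:0, H:7, I:0.
A has the largest value, 25, making it the main broker — the node through which the most shortest paths run.

A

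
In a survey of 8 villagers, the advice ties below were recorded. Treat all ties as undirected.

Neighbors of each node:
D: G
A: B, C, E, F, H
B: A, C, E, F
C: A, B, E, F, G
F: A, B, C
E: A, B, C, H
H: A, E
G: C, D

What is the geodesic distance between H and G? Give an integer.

One shortest route is H – E – C – G, which uses 3 edges, and at distance 2 from H we only reach {B, C, F}, which does not include G. So d(H,G) = 3.

3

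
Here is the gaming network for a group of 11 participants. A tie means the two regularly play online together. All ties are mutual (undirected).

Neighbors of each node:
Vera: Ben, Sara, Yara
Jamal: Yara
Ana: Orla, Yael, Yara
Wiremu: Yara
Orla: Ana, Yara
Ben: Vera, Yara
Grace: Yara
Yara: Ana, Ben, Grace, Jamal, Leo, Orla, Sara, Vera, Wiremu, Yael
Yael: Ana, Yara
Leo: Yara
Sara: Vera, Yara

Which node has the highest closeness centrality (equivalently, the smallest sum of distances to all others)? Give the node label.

Yara

Farness (sum of distances to all others) for each node — Ana:17, Ben:18, Grace:19, Jamal:19, Leo:19, Orla:18, Sara:18, Vera:17, Wiremu:19, Yael:18, Yara:10.
The smallest farness is 10, for Yara, so Yara has the highest closeness.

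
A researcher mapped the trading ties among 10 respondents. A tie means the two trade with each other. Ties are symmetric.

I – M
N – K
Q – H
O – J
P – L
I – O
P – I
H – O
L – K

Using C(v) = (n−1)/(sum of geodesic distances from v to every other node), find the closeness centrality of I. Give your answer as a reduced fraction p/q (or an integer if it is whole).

9/19

Distances from I: H:2, J:2, K:3, L:2, M:1, N:4, O:1, P:1, Q:3. Sum = 19.
n = 10, so closeness = 9/19.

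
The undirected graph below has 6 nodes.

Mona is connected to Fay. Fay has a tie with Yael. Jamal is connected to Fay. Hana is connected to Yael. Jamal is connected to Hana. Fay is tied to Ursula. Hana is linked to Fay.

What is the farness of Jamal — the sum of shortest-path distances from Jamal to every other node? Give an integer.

8

Distances from Jamal: Fay:1, Hana:1, Mona:2, Ursula:2, Yael:2.
Sum = 1 + 1 + 2 + 2 + 2 = 8.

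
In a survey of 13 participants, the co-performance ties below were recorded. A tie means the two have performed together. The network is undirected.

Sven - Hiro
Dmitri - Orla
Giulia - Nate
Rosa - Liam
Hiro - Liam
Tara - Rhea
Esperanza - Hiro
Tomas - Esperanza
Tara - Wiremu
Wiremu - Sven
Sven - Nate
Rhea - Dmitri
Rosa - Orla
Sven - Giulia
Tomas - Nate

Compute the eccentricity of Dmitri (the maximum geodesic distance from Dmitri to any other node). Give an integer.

6

Distances from Dmitri: Esperanza:5, Giulia:5, Hiro:4, Liam:3, Nate:5, Orla:1, Rhea:1, Rosa:2, Sven:4, Tara:2, Tomas:6, Wiremu:3.
The largest is 6 (to Tomas), so the eccentricity of Dmitri is 6.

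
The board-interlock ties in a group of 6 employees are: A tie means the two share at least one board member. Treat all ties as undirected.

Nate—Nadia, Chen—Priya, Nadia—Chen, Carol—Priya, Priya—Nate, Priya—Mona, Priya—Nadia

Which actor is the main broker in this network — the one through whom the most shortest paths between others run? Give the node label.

Priya

Unnormalized betweenness of each node: Carol:0, Chen:0, Mona:0, Nadia:1/2, Nate:0, Priya:15/2.
Priya has the largest value, 15/2, making it the main broker — the node through which the most shortest paths run.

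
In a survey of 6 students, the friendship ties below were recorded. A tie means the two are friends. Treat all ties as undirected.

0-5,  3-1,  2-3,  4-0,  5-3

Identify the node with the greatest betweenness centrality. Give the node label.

Unnormalized betweenness of each node: 0:4, 1:0, 2:0, 3:7, 4:0, 5:6.
3 has the largest value, 7, making it the main broker — the node through which the most shortest paths run.

3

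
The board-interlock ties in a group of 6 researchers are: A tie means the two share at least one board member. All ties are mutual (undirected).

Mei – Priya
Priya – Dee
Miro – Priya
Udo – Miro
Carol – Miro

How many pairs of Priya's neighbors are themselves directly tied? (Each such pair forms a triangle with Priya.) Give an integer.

Priya's neighbors are Dee, Mei, and Miro, but none of them are tied to each other, so no triangle contains Priya.

0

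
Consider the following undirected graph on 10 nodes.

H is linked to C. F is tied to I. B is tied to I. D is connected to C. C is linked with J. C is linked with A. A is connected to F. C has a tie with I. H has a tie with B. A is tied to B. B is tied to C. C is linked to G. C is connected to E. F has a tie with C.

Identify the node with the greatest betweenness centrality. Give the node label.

C

Unnormalized betweenness of each node: A:1/3, B:4/3, C:86/3, D:0, E:0, F:1/3, G:0, H:0, I:1/3, J:0.
C has the largest value, 86/3, making it the main broker — the node through which the most shortest paths run.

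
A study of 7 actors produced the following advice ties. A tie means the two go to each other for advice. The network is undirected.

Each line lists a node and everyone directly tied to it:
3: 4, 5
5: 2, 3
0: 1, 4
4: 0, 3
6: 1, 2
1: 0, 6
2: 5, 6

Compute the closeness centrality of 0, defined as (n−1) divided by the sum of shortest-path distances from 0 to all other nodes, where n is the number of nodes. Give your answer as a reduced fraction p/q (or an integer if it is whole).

Distances from 0: 1:1, 2:3, 3:2, 4:1, 5:3, 6:2. Sum = 12.
n = 7, so closeness = 6/12 = 1/2.

1/2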